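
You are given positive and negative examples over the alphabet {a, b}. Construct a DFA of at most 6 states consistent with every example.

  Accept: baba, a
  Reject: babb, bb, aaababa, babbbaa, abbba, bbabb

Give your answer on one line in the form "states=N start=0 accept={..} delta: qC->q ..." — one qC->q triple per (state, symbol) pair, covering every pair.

Fold the examples into a partial DFA from state 0: repeatedly fix the first undefined (state, symbol) met by the shortest-then-alphabetical prefix, trying targets in increasing order and rejecting any under which an Accept and a Reject string meet in one state with the same remainder; add a state when all current targets are rejected. Accepting states are where Accept strings end.
a: 0a undefined. 0a->0: no, baba/aaababa meet in 0 with "baba" left. Open state 1: 0a->1.
b: 0b undefined. 0b->0: ok.
aa: 1a undefined. 1a->0: ok.
ab: 1b undefined. 1b->0: no, baba/aaababa meet in 1. 1b->1: no, baba/bb meet in 0. Open state 2: 1b->2.
abb: 2b undefined. 2b->0: no, a/abbba meet in 1. 2b->1: no, baba/abbba meet in 2 with "a" left. 2b->2: no, baba/abbba meet in 2 with "a" left. Open state 3: 2b->3.
abbb: 3b undefined. 3b->0: no, a/abbba meet in 1. 3b->1: no, a/babbbaa meet in 1. 3b->2: no, baba/abbba meet in 2 with "a" left. 3b->3: ok.
baba: 2a undefined. 2a->0: no, baba/bb meet in 0. 2a->1: no, baba/aaababa meet in 1. 2a->2: ok.
abbba: 3a undefined. 3a->0: no, a/babbbaa meet in 1. 3a->1: no, a/aaababa meet in 1. 3a->2: no, baba/aaababa meet in 2. 3a->3: ok.
All examples now run through 4 states with every (state, symbol) defined. Accept strings end in {1,2}, Reject strings end in {0,3}; accept={1,2}.

states=4 start=0 accept={1,2} delta: 0a->1 0b->0 1a->0 1b->2 2a->2 2b->3 3a->3 3b->3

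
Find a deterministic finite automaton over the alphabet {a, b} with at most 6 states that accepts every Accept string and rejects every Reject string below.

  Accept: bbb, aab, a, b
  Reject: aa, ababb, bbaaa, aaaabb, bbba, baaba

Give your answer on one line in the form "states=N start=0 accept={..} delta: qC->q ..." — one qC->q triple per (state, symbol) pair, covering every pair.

Grow the machine one transition at a time. Run the examples from 0; the earliest place one falls off (shortest prefix, ties alphabetical) gets sent to the lowest-numbered state that keeps every Accept/Reject pair distinguishable — a pair clashes when both reach the same state with identical unread suffix — and to a fresh state only if none does.
a: 0a undefined. 0a->0: no, a/aa meet in 0. Open state 1: 0a->1.
b: 0b undefined. 0b->0: no, a/bbba meet in 1. 0b->1: ok.
aa: 1a undefined. 1a->0: ok.
ab: 1b undefined. 1b->0: no, bbb/ababb meet in 1. 1b->1: no, bbb/ababb meet in 1. Open state 2: 1b->2.
aba: 2a undefined. 2a->0: ok.
bbb: 2b undefined. 2b->0: no, bbb/aa meet in 0. 2b->1: ok.
All examples now run through 3 states with every (state, symbol) defined. Accept strings end in {1}, Reject strings end in {0,2}; accept={1}.

states=3 start=0 accept={1} delta: 0a->1 0b->1 1a->0 1b->2 2a->0 2b->1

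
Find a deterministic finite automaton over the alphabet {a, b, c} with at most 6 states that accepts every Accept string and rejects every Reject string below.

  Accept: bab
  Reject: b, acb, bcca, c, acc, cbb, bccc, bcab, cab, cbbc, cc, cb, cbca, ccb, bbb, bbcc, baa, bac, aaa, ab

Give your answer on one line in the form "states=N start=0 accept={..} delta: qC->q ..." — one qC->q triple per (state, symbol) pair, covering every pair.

Grow the machine one transition at a time. Run the examples from 0; the earliest place one falls off (shortest prefix, ties alphabetical) gets sent to the lowest-numbered state that keeps every Accept/Reject pair distinguishable — a pair clashes when both reach the same state with identical unread suffix — and to a fresh state only if none does.
a: 0a undefined. 0a->0: ok.
b: 0b undefined. 0b->0: no, bab/b meet in 0. Open state 1: 0b->1.
c: 0c undefined. 0c->0: ok.
ba: 1a undefined. 1a->0: no, bab/b meet in 1. 1a->1: no, bab/cbb meet in 1 with "b" left. Open state 2: 1a->2.
bb: 1b undefined. 1b->0: ok.
bc: 1c undefined. 1c->0: ok.
baa: 2a undefined. 2a->0: ok.
bab: 2b undefined. 2b->0: no, bab/bcca meet in 0. 2b->1: no, bab/b meet in 1. 2b->2: ok.
bac: 2c undefined. 2c->0: ok.
All examples now run through 3 states with every (state, symbol) defined. Accept strings end in {2}, Reject strings end in {0,1}; accept={2}.

states=3 start=0 accept={2} delta: 0a->0 0b->1 0c->0 1a->2 1b->0 1c->0 2a->0 2b->2 2c->0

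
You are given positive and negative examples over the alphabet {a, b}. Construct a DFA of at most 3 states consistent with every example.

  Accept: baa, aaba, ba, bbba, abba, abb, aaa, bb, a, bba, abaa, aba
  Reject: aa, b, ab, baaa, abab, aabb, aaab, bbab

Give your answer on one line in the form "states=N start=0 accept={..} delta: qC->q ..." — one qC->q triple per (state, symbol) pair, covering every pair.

states=3 start=0 accept={0,1} delta: 0a->1 0b->2 1a->2 1b->2 2a->0 2b->0

Fold the examples into a partial DFA from state 0: repeatedly fix the first undefined (state, symbol) met by the shortest-then-alphabetical prefix, trying targets in increasing order and rejecting any under which an Accept and a Reject string meet in one state with the same remainder; add a state when all current targets are rejected. Accepting states are where Accept strings end.
a: 0a undefined. 0a->0: no, abb/aabb meet in 0 with "bb" left. Open state 1: 0a->1.
b: 0b undefined. 0b->0: no, baa/aa meet in 1 with "a" left. 0b->1: no, ba/aa meet in 1 with "a" left. Open state 2: 0b->2.
aa: 1a undefined. 1a->0: no, bb/aabb meet in 2 with "b" left. 1a->1: no, abb/aabb meet in 1 with "bb" left. 1a->2: ok.
ab: 1b undefined. 1b->0: no, abb/aa meet in 2. 1b->1: no, abba/aa meet in 2. 1b->2: ok.
ba: 2a undefined. 2a->0: ok.
bb: 2b undefined. 2b->0: ok.
All examples now run through 3 states with every (state, symbol) defined. Accept strings end in {0,1}, Reject strings end in {2}; accept={0,1}.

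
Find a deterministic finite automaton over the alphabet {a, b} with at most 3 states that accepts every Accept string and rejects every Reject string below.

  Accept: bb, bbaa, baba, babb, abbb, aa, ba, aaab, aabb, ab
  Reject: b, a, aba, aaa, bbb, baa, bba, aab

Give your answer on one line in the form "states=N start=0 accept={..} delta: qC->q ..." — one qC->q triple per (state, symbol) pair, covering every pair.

Fold the examples into a partial DFA from state 0: repeatedly fix the first undefined (state, symbol) met by the shortest-then-alphabetical prefix, trying targets in increasing order and rejecting any under which an Accept and a Reject string meet in one state with the same remainder; add a state when all current targets are rejected. Accepting states are where Accept strings end.
a: 0a undefined. 0a->0: no, abbb/bbb meet in 0 with "bbb" left. Open state 1: 0a->1.
b: 0b undefined. 0b->0: no, bb/b meet in 0. 0b->1: ok.
aa: 1a undefined. 1a->0: ok.
ab: 1b undefined. 1b->0: ok.
All examples now run through 2 states with every (state, symbol) defined. Accept strings end in {0}, Reject strings end in {1}; accept={0}.

states=2 start=0 accept={0} delta: 0a->1 0b->1 1a->0 1b->0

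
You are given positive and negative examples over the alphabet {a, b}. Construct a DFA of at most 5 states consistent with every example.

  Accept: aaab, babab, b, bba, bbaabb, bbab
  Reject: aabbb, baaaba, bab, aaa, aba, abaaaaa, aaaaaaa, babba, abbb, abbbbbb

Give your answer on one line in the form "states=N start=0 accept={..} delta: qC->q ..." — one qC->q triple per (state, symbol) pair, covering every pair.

states=4 start=0 accept={1,3} delta: 0a->0 0b->1 1a->2 1b->2 2a->3 2b->0 3a->2 3b->1

Grow the machine one transition at a time. Run the examples from 0; the earliest place one falls off (shortest prefix, ties alphabetical) gets sent to the lowest-numbered state that keeps every Accept/Reject pair distinguishable — a pair clashes when both reach the same state with identical unread suffix — and to a fresh state only if none does.
a: 0a undefined. 0a->0: ok.
b: 0b undefined. 0b->0: no, aaab/aabbb meet in 0. Open state 1: 0b->1.
ba: 1a undefined. 1a->0: no, aaab/bab meet in 1. 1a->1: no, aaab/aba meet in 1. Open state 2: 1a->2.
bb: 1b undefined. 1b->0: no, aaab/aabbb meet in 1. 1b->1: no, aaab/aabbb meet in 1. 1b->2: ok.
baa: 2a undefined. 2a->0: no, bba/aaa meet in 0. 2a->1: no, bbab/aba meet in 2. 2a->2: no, bba/aba meet in 2. Open state 3: 2a->3.
bab: 2b undefined. 2b->0: ok.
baaa: 3a undefined. 3a->0: no, bbaabb/baaaba meet in 2. 3a->1: no, bba/baaaba meet in 3. 3a->2: ok.
bbab: 3b undefined. 3b->0: no, bbab/aabbb meet in 0. 3b->1: ok.
All examples now run through 4 states with every (state, symbol) defined. Accept strings end in {1,3}, Reject strings end in {0,2}; accept={1,3}.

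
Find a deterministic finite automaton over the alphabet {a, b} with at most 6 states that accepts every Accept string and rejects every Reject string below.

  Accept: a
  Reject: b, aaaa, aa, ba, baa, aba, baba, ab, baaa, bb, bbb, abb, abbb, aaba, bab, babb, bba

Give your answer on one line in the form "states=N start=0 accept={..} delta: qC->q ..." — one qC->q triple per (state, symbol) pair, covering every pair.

states=3 start=0 accept={1} delta: 0a->1 0b->2 1a->0 1b->2 2a->2 2b->2

Fold the examples into a partial DFA from state 0: repeatedly fix the first undefined (state, symbol) met by the shortest-then-alphabetical prefix, trying targets in increasing order and rejecting any under which an Accept and a Reject string meet in one state with the same remainder; add a state when all current targets are rejected. Accepting states are where Accept strings end.
a: 0a undefined. 0a->0: no, a/aaaa meet in 0. Open state 1: 0a->1.
b: 0b undefined. 0b->0: no, a/ba meet in 1. 0b->1: no, a/b meet in 1. Open state 2: 0b->2.
aa: 1a undefined. 1a->0: ok.
ab: 1b undefined. 1b->0: no, a/aba meet in 1. 1b->1: no, a/ab meet in 1. 1b->2: ok.
ba: 2a undefined. 2a->0: no, a/baa meet in 1. 2a->1: no, a/ba meet in 1. 2a->2: ok.
bb: 2b undefined. 2b->0: no, a/baba meet in 1. 2b->1: no, a/bb meet in 1. 2b->2: ok.
All examples now run through 3 states with every (state, symbol) defined. Accept strings end in {1}, Reject strings end in {0,2}; accept={1}.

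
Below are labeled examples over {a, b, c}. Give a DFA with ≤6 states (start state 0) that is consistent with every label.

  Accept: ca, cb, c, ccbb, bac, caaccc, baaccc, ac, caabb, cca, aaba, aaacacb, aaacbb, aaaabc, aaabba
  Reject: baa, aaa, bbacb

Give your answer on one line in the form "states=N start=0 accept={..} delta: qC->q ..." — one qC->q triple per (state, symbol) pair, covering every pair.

states=4 start=0 accept={1,2,3} delta: 0a->0 0b->1 0c->1 1a->2 1b->3 1c->1 2a->0 2b->0 2c->1 3a->3 3b->1 3c->2

State merging on the prefix tree: take the shortest (then alphabetical) example prefix whose next move is undefined and point that move at state 0, else 1, else 2, ...; a target is out if some Accept/Reject pair would then sit in one state with the same input left (inseparable). If every existing state is out, open a new one.
a: 0a undefined. 0a->0: ok.
b: 0b undefined. 0b->0: no, cb/bbacb meet in 0 with "cb" left. Open state 1: 0b->1.
c: 0c undefined. 0c->0: no, ca/aaa meet in 0. 0c->1: ok.
ba: 1a undefined. 1a->0: no, ca/baa meet in 0. 1a->1: no, ca/baa meet in 1. Open state 2: 1a->2.
bb: 1b undefined. 1b->0: no, cb/aaa meet in 0. 1b->1: no, aaacacb/bbacb meet in 2 with "cb" left. 1b->2: no, aaabba/baa meet in 2 with "a" left. Open state 3: 1b->3.
cc: 1c undefined. 1c->0: no, cca/aaa meet in 0. 1c->1: ok.
baa: 2a undefined. 2a->0: ok.
bac: 2c undefined. 2c->0: no, bac/baa meet in 0. 2c->1: ok.
bba: 3a undefined. 3a->0: no, cb/bbacb meet in 3. 3a->1: no, cb/bbacb meet in 3. 3a->2: no, cb/bbacb meet in 3. 3a->3: ok.
bbac: 3c undefined. 3c->0: no, c/bbacb meet in 1. 3c->1: no, cb/bbacb meet in 3. 3c->2: ok.
ccbb: 3b undefined. 3b->0: no, ccbb/baa meet in 0. 3b->1: ok.
bbacb: 2b undefined. 2b->0: ok.
All examples now run through 4 states with every (state, symbol) defined. Accept strings end in {1,2,3}, Reject strings end in {0}; accept={1,2,3}.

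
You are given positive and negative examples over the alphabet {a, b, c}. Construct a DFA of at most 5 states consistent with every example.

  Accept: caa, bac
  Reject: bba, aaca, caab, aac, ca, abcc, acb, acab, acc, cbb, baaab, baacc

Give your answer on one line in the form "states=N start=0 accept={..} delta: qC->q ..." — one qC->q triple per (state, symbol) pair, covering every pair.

states=4 start=0 accept={3} delta: 0a->0 0b->1 0c->1 1a->2 1b->0 1c->0 2a->3 2b->0 2c->3 3a->0 3b->0 3c->0

Fold the examples into a partial DFA from state 0: repeatedly fix the first undefined (state, symbol) met by the shortest-then-alphabetical prefix, trying targets in increasing order and rejecting any under which an Accept and a Reject string meet in one state with the same remainder; add a state when all current targets are rejected. Accepting states are where Accept strings end.
a: 0a undefined. 0a->0: ok.
b: 0b undefined. 0b->0: no, bac/aac meet in 0 with "c" left. Open state 1: 0b->1.
c: 0c undefined. 0c->0: no, caa/aaca meet in 0. 0c->1: ok.
ba: 1a undefined. 1a->0: no, caa/aaca meet in 0. 1a->1: no, caa/aaca meet in 1. Open state 2: 1a->2.
bb: 1b undefined. 1b->0: ok.
abc: 1c undefined. 1c->0: ok.
baa: 2a undefined. 2a->0: no, caa/bba meet in 0. 2a->1: no, caa/aac meet in 1. 2a->2: no, caa/aaca meet in 2. Open state 3: 2a->3.
bac: 2c undefined. 2c->0: no, bac/bba meet in 0. 2c->1: no, bac/aac meet in 1. 2c->2: no, bac/aaca meet in 2. 2c->3: ok.
acab: 2b undefined. 2b->0: ok.
baaa: 3a undefined. 3a->0: ok.
baac: 3c undefined. 3c->0: ok.
caab: 3b undefined. 3b->0: ok.
All examples now run through 4 states with every (state, symbol) defined. Accept strings end in {3}, Reject strings end in {0,1,2}; accept={3}.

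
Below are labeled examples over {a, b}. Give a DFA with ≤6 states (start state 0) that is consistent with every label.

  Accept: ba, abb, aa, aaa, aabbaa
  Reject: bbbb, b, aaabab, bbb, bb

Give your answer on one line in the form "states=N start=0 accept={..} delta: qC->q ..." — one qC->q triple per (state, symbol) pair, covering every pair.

Grow the machine one transition at a time. Run the examples from 0; the earliest place one falls off (shortest prefix, ties alphabetical) gets sent to the lowest-numbered state that keeps every Accept/Reject pair distinguishable — a pair clashes when both reach the same state with identical unread suffix — and to a fresh state only if none does.
a: 0a undefined. 0a->0: no, abb/bb meet in 0 with "bb" left. Open state 1: 0a->1.
b: 0b undefined. 0b->0: ok.
aa: 1a undefined. 1a->0: no, aa/bbbb meet in 0. 1a->1: ok.
ab: 1b undefined. 1b->0: no, abb/bbbb meet in 0. 1b->1: no, ba/aaabab meet in 1. Open state 2: 1b->2.
abb: 2b undefined. 2b->0: no, abb/bbbb meet in 0. 2b->1: ok.
aaaba: 2a undefined. 2a->0: ok.
All examples now run through 3 states with every (state, symbol) defined. Accept strings end in {1}, Reject strings end in {0}; accept={1}.

states=3 start=0 accept={1} delta: 0a->1 0b->0 1a->1 1b->2 2a->0 2b->1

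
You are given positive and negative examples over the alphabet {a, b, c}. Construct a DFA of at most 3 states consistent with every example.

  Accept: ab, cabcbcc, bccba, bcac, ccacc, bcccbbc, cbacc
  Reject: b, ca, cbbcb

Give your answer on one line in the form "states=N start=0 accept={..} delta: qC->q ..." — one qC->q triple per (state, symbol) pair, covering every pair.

states=3 start=0 accept={1,2} delta: 0a->1 0b->0 0c->1 1a->0 1b->1 1c->2 2a->0 2b->0 2c->1

State merging on the prefix tree: take the shortest (then alphabetical) example prefix whose next move is undefined and point that move at state 0, else 1, else 2, ...; a target is out if some Accept/Reject pair would then sit in one state with the same input left (inseparable). If every existing state is out, open a new one.
a: 0a undefined. 0a->0: no, ab/b meet in 0 with "b" left. Open state 1: 0a->1.
b: 0b undefined. 0b->0: ok.
c: 0c undefined. 0c->0: no, bccba/ca meet in 1. 0c->1: ok.
ab: 1b undefined. 1b->0: no, ab/b meet in 0. 1b->1: ok.
ca: 1a undefined. 1a->0: ok.
cc: 1c undefined. 1c->0: no, bcccbbc/b meet in 0. 1c->1: no, ab/cbbcb meet in 1. Open state 2: 1c->2.
cca: 2a undefined. 2a->0: ok.
bccb: 2b undefined. 2b->0: ok.
bccc: 2c undefined. 2c->0: no, cabcbcc/b meet in 0. 2c->1: ok.
All examples now run through 3 states with every (state, symbol) defined. Accept strings end in {1,2}, Reject strings end in {0}; accept={1,2}.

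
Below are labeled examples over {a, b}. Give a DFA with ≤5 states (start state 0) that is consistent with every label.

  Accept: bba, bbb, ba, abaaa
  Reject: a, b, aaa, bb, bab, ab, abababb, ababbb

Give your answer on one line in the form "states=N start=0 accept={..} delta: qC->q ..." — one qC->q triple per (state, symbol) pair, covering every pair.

Fold the examples into a partial DFA from state 0: repeatedly fix the first undefined (state, symbol) met by the shortest-then-alphabetical prefix, trying targets in increasing order and rejecting any under which an Accept and a Reject string meet in one state with the same remainder; add a state when all current targets are rejected. Accepting states are where Accept strings end.
a: 0a undefined. 0a->0: ok.
b: 0b undefined. 0b->0: no, bba/a meet in 0. Open state 1: 0b->1.
ba: 1a undefined. 1a->0: no, bbb/ababbb meet in 1 with "bb" left. 1a->1: no, ba/b meet in 1. Open state 2: 1a->2.
bb: 1b undefined. 1b->0: no, bba/a meet in 0. 1b->1: no, bbb/b meet in 1. 1b->2: no, bbb/bab meet in 2 with "b" left. Open state 3: 1b->3.
bab: 2b undefined. 2b->0: ok.
bba: 3a undefined. 3a->0: no, bba/a meet in 0. 3a->1: no, bba/b meet in 1. 3a->2: ok.
bbb: 3b undefined. 3b->0: no, bbb/a meet in 0. 3b->1: no, bbb/b meet in 1. 3b->2: ok.
abaa: 2a undefined. 2a->0: no, abaaa/a meet in 0. 2a->1: ok.
All examples now run through 4 states with every (state, symbol) defined. Accept strings end in {2}, Reject strings end in {0,1,3}; accept={2}.

states=4 start=0 accept={2} delta: 0a->0 0b->1 1a->2 1b->3 2a->1 2b->0 3a->2 3b->2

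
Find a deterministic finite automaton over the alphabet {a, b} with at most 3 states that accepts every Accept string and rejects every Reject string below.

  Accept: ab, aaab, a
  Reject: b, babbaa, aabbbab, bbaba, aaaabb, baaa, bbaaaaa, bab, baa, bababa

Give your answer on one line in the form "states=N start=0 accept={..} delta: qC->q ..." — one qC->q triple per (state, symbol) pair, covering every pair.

Fold the examples into a partial DFA from state 0: repeatedly fix the first undefined (state, symbol) met by the shortest-then-alphabetical prefix, trying targets in increasing order and rejecting any under which an Accept and a Reject string meet in one state with the same remainder; add a state when all current targets are rejected. Accepting states are where Accept strings end.
a: 0a undefined. 0a->0: no, ab/b meet in 0 with "b" left. Open state 1: 0a->1.
b: 0b undefined. 0b->0: no, ab/bab meet in 1 with "b" left. 0b->1: no, a/b meet in 1. Open state 2: 0b->2.
aa: 1a undefined. 1a->0: ok.
ab: 1b undefined. 1b->0: ok.
ba: 2a undefined. 2a->0: no, ab/baaa meet in 0. 2a->1: no, ab/babbaa meet in 0. 2a->2: ok.
bb: 2b undefined. 2b->0: no, ab/aabbbab meet in 0. 2b->1: no, ab/babbaa meet in 0. 2b->2: ok.
All examples now run through 3 states with every (state, symbol) defined. Accept strings end in {0,1}, Reject strings end in {2}; accept={0,1}.

states=3 start=0 accept={0,1} delta: 0a->1 0b->2 1a->0 1b->0 2a->2 2b->2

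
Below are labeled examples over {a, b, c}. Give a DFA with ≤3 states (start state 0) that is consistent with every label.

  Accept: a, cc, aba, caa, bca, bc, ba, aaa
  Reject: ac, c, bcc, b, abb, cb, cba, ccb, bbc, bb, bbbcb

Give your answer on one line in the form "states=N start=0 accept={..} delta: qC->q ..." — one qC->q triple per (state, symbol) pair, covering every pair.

states=3 start=0 accept={0} delta: 0a->0 0b->1 0c->1 1a->0 1b->2 1c->0 2a->1 2b->0 2c->1

State merging on the prefix tree: take the shortest (then alphabetical) example prefix whose next move is undefined and point that move at state 0, else 1, else 2, ...; a target is out if some Accept/Reject pair would then sit in one state with the same input left (inseparable). If every existing state is out, open a new one.
a: 0a undefined. 0a->0: ok.
b: 0b undefined. 0b->0: no, a/b meet in 0. Open state 1: 0b->1.
c: 0c undefined. 0c->0: no, a/ac meet in 0. 0c->1: ok.
ba: 1a undefined. 1a->0: ok.
bb: 1b undefined. 1b->0: no, a/abb meet in 0. 1b->1: no, a/cba meet in 0. Open state 2: 1b->2.
bc: 1c undefined. 1c->0: ok.
bbb: 2b undefined. 2b->0: ok.
bbc: 2c undefined. 2c->0: no, a/bbc meet in 0. 2c->1: ok.
cba: 2a undefined. 2a->0: no, a/cba meet in 0. 2a->1: ok.
All examples now run through 3 states with every (state, symbol) defined. Accept strings end in {0}, Reject strings end in {1,2}; accept={0}.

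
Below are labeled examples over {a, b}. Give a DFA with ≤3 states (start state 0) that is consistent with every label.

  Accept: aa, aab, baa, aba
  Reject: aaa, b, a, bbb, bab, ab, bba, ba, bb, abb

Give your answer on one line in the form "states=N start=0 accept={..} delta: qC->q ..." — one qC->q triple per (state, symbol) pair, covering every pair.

Fold the examples into a partial DFA from state 0: repeatedly fix the first undefined (state, symbol) met by the shortest-then-alphabetical prefix, trying targets in increasing order and rejecting any under which an Accept and a Reject string meet in one state with the same remainder; add a state when all current targets are rejected. Accepting states are where Accept strings end.
a: 0a undefined. 0a->0: no, aa/aaa meet in 0. Open state 1: 0a->1.
b: 0b undefined. 0b->0: ok.
aa: 1a undefined. 1a->0: no, aa/b meet in 0. 1a->1: no, aa/aaa meet in 1. Open state 2: 1a->2.
ab: 1b undefined. 1b->0: no, aba/a meet in 1. 1b->1: ok.
aaa: 2a undefined. 2a->0: ok.
aab: 2b undefined. 2b->0: no, aab/aaa meet in 0. 2b->1: no, aab/a meet in 1. 2b->2: ok.
All examples now run through 3 states with every (state, symbol) defined. Accept strings end in {2}, Reject strings end in {0,1}; accept={2}.

states=3 start=0 accept={2} delta: 0a->1 0b->0 1a->2 1b->1 2a->0 2b->2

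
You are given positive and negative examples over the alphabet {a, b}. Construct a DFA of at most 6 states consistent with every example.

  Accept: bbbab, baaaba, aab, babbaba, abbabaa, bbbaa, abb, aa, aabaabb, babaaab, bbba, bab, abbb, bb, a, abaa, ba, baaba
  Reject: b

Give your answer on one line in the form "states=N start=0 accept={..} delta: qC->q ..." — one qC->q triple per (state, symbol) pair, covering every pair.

states=3 start=0 accept={0,1} delta: 0a->1 0b->2 1a->1 1b->1 2a->1 2b->0

State merging on the prefix tree: take the shortest (then alphabetical) example prefix whose next move is undefined and point that move at state 0, else 1, else 2, ...; a target is out if some Accept/Reject pair would then sit in one state with the same input left (inseparable). If every existing state is out, open a new one.
a: 0a undefined. 0a->0: no, aab/b meet in 0 with "b" left. Open state 1: 0a->1.
b: 0b undefined. 0b->0: no, bb/b meet in 0. 0b->1: no, a/b meet in 1. Open state 2: 0b->2.
aa: 1a undefined. 1a->0: no, aab/b meet in 2. 1a->1: ok.
ab: 1b undefined. 1b->0: no, abb/b meet in 2. 1b->1: ok.
ba: 2a undefined. 2a->0: no, bab/b meet in 2. 2a->1: ok.
bb: 2b undefined. 2b->0: ok.
All examples now run through 3 states with every (state, symbol) defined. Accept strings end in {0,1}, Reject strings end in {2}; accept={0,1}.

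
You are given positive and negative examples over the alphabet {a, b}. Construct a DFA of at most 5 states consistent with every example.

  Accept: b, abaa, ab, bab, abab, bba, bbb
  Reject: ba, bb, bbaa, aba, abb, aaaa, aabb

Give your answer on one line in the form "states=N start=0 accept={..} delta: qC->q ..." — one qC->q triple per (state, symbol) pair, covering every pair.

State merging on the prefix tree: take the shortest (then alphabetical) example prefix whose next move is undefined and point that move at state 0, else 1, else 2, ...; a target is out if some Accept/Reject pair would then sit in one state with the same input left (inseparable). If every existing state is out, open a new one.
a: 0a undefined. 0a->0: ok.
b: 0b undefined. 0b->0: no, b/ba meet in 0. Open state 1: 0b->1.
ba: 1a undefined. 1a->0: no, abaa/ba meet in 0. 1a->1: no, b/ba meet in 1. Open state 2: 1a->2.
bb: 1b undefined. 1b->0: no, bba/bb meet in 0. 1b->1: no, b/bb meet in 1. 1b->2: ok.
bab: 2b undefined. 2b->0: no, bab/aaaa meet in 0. 2b->1: ok.
bba: 2a undefined. 2a->0: no, abaa/bbaa meet in 0. 2a->1: ok.
All examples now run through 3 states with every (state, symbol) defined. Accept strings end in {1}, Reject strings end in {0,2}; accept={1}.

states=3 start=0 accept={1} delta: 0a->0 0b->1 1a->2 1b->2 2a->1 2b->1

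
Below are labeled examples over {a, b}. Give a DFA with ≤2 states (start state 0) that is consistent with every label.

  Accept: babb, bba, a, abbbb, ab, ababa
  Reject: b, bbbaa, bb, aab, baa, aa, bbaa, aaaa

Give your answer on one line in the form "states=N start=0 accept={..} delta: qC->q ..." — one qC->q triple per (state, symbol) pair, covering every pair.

Grow the machine one transition at a time. Run the examples from 0; the earliest place one falls off (shortest prefix, ties alphabetical) gets sent to the lowest-numbered state that keeps every Accept/Reject pair distinguishable — a pair clashes when both reach the same state with identical unread suffix — and to a fresh state only if none does.
a: 0a undefined. 0a->0: no, a/aa meet in 0. Open state 1: 0a->1.
b: 0b undefined. 0b->0: ok.
aa: 1a undefined. 1a->0: ok.
ab: 1b undefined. 1b->0: no, babb/b meet in 0. 1b->1: ok.
All examples now run through 2 states with every (state, symbol) defined. Accept strings end in {1}, Reject strings end in {0}; accept={1}.

states=2 start=0 accept={1} delta: 0a->1 0b->0 1a->0 1b->1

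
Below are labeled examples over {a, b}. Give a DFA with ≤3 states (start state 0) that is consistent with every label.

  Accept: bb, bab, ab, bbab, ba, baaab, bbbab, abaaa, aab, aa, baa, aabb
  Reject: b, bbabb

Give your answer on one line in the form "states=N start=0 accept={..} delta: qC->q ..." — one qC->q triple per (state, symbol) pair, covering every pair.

Grow the machine one transition at a time. Run the examples from 0; the earliest place one falls off (shortest prefix, ties alphabetical) gets sent to the lowest-numbered state that keeps every Accept/Reject pair distinguishable — a pair clashes when both reach the same state with identical unread suffix — and to a fresh state only if none does.
a: 0a undefined. 0a->0: no, ab/b meet in 0 with "b" left. Open state 1: 0a->1.
b: 0b undefined. 0b->0: no, bb/b meet in 0. 0b->1: ok.
aa: 1a undefined. 1a->0: no, bab/b meet in 1. 1a->1: no, ba/b meet in 1. Open state 2: 1a->2.
ab: 1b undefined. 1b->0: ok.
aab: 2b undefined. 2b->0: no, aabb/b meet in 1. 2b->1: no, bab/b meet in 1. 2b->2: ok.
baa: 2a undefined. 2a->0: ok.
All examples now run through 3 states with every (state, symbol) defined. Accept strings end in {0,2}, Reject strings end in {1}; accept={0,2}.

states=3 start=0 accept={0,2} delta: 0a->1 0b->1 1a->2 1b->0 2a->0 2b->2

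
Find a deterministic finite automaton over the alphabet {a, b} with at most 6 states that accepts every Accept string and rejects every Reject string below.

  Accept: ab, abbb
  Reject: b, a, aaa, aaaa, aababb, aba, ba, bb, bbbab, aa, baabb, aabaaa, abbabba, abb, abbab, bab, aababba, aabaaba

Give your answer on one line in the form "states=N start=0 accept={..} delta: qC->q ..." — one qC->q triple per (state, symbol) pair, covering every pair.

states=4 start=0 accept={3} delta: 0a->1 0b->2 1a->0 1b->3 2a->0 2b->0 3a->0 3b->1

Grow the machine one transition at a time. Run the examples from 0; the earliest place one falls off (shortest prefix, ties alphabetical) gets sent to the lowest-numbered state that keeps every Accept/Reject pair distinguishable — a pair clashes when both reach the same state with identical unread suffix — and to a fresh state only if none does.
a: 0a undefined. 0a->0: no, ab/b meet in 0 with "b" left. Open state 1: 0a->1.
b: 0b undefined. 0b->0: no, ab/bbbab meet in 1 with "b" left. 0b->1: no, ab/bb meet in 1 with "b" left. Open state 2: 0b->2.
aa: 1a undefined. 1a->0: ok.
ab: 1b undefined. 1b->0: no, ab/aaaa meet in 0. 1b->1: no, ab/a meet in 1. 1b->2: no, ab/b meet in 2. Open state 3: 1b->3.
ba: 2a undefined. 2a->0: ok.
bb: 2b undefined. 2b->0: ok.
aba: 3a undefined. 3a->0: ok.
abb: 3b undefined. 3b->0: no, ab/abbab meet in 3. 3b->1: ok.
All examples now run through 4 states with every (state, symbol) defined. Accept strings end in {3}, Reject strings end in {0,1,2}; accept={3}.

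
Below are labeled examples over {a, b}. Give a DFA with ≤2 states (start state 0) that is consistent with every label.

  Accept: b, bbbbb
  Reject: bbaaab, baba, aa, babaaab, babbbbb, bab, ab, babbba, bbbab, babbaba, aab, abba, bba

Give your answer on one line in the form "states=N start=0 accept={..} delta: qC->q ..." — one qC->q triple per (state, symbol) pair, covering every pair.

states=2 start=0 accept={0} delta: 0a->1 0b->0 1a->1 1b->1

State merging on the prefix tree: take the shortest (then alphabetical) example prefix whose next move is undefined and point that move at state 0, else 1, else 2, ...; a target is out if some Accept/Reject pair would then sit in one state with the same input left (inseparable). If every existing state is out, open a new one.
a: 0a undefined. 0a->0: no, b/ab meet in 0 with "b" left. Open state 1: 0a->1.
b: 0b undefined. 0b->0: ok.
aa: 1a undefined. 1a->0: no, b/aa meet in 0. 1a->1: ok.
ab: 1b undefined. 1b->0: no, b/bbaaab meet in 0. 1b->1: ok.
All examples now run through 2 states with every (state, symbol) defined. Accept strings end in {0}, Reject strings end in {1}; accept={0}.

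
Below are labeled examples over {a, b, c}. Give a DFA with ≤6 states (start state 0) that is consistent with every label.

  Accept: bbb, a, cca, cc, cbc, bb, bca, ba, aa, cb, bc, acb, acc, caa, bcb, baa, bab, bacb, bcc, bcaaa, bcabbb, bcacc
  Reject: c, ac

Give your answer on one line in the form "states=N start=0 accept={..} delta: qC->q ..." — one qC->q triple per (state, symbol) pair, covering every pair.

states=3 start=0 accept={0,2} delta: 0a->0 0b->1 0c->1 1a->2 1b->2 1c->2 2a->0 2b->0 2c->2

Fold the examples into a partial DFA from state 0: repeatedly fix the first undefined (state, symbol) met by the shortest-then-alphabetical prefix, trying targets in increasing order and rejecting any under which an Accept and a Reject string meet in one state with the same remainder; add a state when all current targets are rejected. Accepting states are where Accept strings end.
a: 0a undefined. 0a->0: ok.
b: 0b undefined. 0b->0: no, bc/c meet in 0 with "c" left. Open state 1: 0b->1.
c: 0c undefined. 0c->0: no, a/c meet in 0. 0c->1: ok.
ba: 1a undefined. 1a->0: no, bab/c meet in 1. 1a->1: no, ba/c meet in 1. Open state 2: 1a->2.
bb: 1b undefined. 1b->0: no, bbb/c meet in 1. 1b->1: no, bbb/c meet in 1. 1b->2: ok.
bc: 1c undefined. 1c->0: no, bcb/c meet in 1. 1c->1: no, cc/c meet in 1. 1c->2: ok.
baa: 2a undefined. 2a->0: ok.
bab: 2b undefined. 2b->0: ok.
bac: 2c undefined. 2c->0: no, bacb/c meet in 1. 2c->1: no, cbc/c meet in 1. 2c->2: ok.
All examples now run through 3 states with every (state, symbol) defined. Accept strings end in {0,2}, Reject strings end in {1}; accept={0,2}.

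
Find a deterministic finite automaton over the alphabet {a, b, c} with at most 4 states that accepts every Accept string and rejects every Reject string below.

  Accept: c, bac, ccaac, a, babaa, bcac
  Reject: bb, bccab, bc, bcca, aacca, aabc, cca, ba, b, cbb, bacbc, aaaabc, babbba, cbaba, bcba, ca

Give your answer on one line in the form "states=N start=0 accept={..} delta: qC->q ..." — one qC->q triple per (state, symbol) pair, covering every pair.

Grow the machine one transition at a time. Run the examples from 0; the earliest place one falls off (shortest prefix, ties alphabetical) gets sent to the lowest-numbered state that keeps every Accept/Reject pair distinguishable — a pair clashes when both reach the same state with identical unread suffix — and to a fresh state only if none does.
a: 0a undefined. 0a->0: ok.
b: 0b undefined. 0b->0: no, c/bc meet in 0 with "c" left. Open state 1: 0b->1.
c: 0c undefined. 0c->0: no, c/aacca meet in 0. 0c->1: no, c/b meet in 1. Open state 2: 0c->2.
ba: 1a undefined. 1a->0: no, a/ba meet in 0. 1a->1: no, bac/bc meet in 1 with "c" left. 1a->2: no, c/ba meet in 2. Open state 3: 1a->3.
bb: 1b undefined. 1b->0: no, a/bb meet in 0. 1b->1: ok.
bc: 1c undefined. 1c->0: no, a/bc meet in 0. 1c->1: ok.
ca: 2a undefined. 2a->0: no, a/ca meet in 0. 2a->1: ok.
cb: 2b undefined. 2b->0: ok.
cc: 2c undefined. 2c->0: no, a/aacca meet in 0. 2c->1: ok.
bab: 3b undefined. 3b->0: no, a/bccab meet in 0. 3b->1: ok.
bac: 3c undefined. 3c->0: ok.
ccaa: 3a undefined. 3a->0: ok.
All examples now run through 4 states with every (state, symbol) defined. Accept strings end in {0,2}, Reject strings end in {1,3}; accept={0,2}.

states=4 start=0 accept={0,2} delta: 0a->0 0b->1 0c->2 1a->3 1b->1 1c->1 2a->1 2b->0 2c->1 3a->0 3b->1 3c->0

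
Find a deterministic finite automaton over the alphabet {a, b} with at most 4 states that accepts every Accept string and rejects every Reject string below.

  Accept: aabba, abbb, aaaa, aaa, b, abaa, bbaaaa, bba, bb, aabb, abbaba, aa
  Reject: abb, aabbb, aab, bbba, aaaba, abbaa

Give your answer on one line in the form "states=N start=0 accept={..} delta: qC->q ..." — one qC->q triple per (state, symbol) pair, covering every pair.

State merging on the prefix tree: take the shortest (then alphabetical) example prefix whose next move is undefined and point that move at state 0, else 1, else 2, ...; a target is out if some Accept/Reject pair would then sit in one state with the same input left (inseparable). If every existing state is out, open a new one.
a: 0a undefined. 0a->0: no, abbb/aabbb meet in 0 with "bbb" left. Open state 1: 0a->1.
b: 0b undefined. 0b->0: no, bba/bbba meet in 1. 0b->1: ok.
aa: 1a undefined. 1a->0: no, aabba/aaaba meet in 1 with "ba" left. 1a->1: no, aabba/bbba meet in 1 with "bba" left. Open state 2: 1a->2.
ab: 1b undefined. 1b->0: no, aaa/abbaa meet in 2 with "a" left. 1b->1: no, abbb/abb meet in 1. 1b->2: ok.
aaa: 2a undefined. 2a->0: no, bb/aaaba meet in 2. 2a->1: no, aaa/aaaba meet in 1. 2a->2: ok.
aab: 2b undefined. 2b->0: no, aabba/aabbb meet in 2. 2b->1: no, aabba/bbba meet in 2. 2b->2: no, aabba/abb meet in 2. Open state 3: 2b->3.
aabb: 3b undefined. 3b->0: no, aabba/aabbb meet in 1. 3b->1: no, aabba/aabbb meet in 2. 3b->2: ok.
abba: 3a undefined. 3a->0: no, b/abbaa meet in 1. 3a->1: no, aabba/abbaa meet in 2. 3a->2: no, aabba/bbba meet in 2. 3a->3: ok.
All examples now run through 4 states with every (state, symbol) defined. Accept strings end in {1,2}, Reject strings end in {3}; accept={1,2}.

states=4 start=0 accept={1,2} delta: 0a->1 0b->1 1a->2 1b->2 2a->2 2b->3 3a->3 3b->2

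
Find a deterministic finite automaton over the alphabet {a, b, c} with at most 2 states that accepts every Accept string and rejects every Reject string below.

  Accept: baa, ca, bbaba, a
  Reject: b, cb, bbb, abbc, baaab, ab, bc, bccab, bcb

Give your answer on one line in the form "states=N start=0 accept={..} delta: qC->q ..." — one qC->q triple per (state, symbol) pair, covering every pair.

states=2 start=0 accept={0} delta: 0a->0 0b->1 0c->0 1a->0 1b->1 1c->1

Fold the examples into a partial DFA from state 0: repeatedly fix the first undefined (state, symbol) met by the shortest-then-alphabetical prefix, trying targets in increasing order and rejecting any under which an Accept and a Reject string meet in one state with the same remainder; add a state when all current targets are rejected. Accepting states are where Accept strings end.
a: 0a undefined. 0a->0: ok.
b: 0b undefined. 0b->0: no, baa/b meet in 0. Open state 1: 0b->1.
c: 0c undefined. 0c->0: ok.
ba: 1a undefined. 1a->0: ok.
bb: 1b undefined. 1b->0: no, baa/abbc meet in 0. 1b->1: ok.
bc: 1c undefined. 1c->0: no, baa/abbc meet in 0. 1c->1: ok.
All examples now run through 2 states with every (state, symbol) defined. Accept strings end in {0}, Reject strings end in {1}; accept={0}.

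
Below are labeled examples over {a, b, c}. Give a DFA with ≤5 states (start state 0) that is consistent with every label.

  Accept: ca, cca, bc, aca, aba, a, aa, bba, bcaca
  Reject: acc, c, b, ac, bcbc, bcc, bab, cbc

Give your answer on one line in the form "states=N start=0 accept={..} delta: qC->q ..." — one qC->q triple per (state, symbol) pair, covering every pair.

states=4 start=0 accept={0,3} delta: 0a->0 0b->1 0c->2 1a->0 1b->0 1c->3 2a->0 2b->0 2c->1 3a->0 3b->0 3c->1

Grow the machine one transition at a time. Run the examples from 0; the earliest place one falls off (shortest prefix, ties alphabetical) gets sent to the lowest-numbered state that keeps every Accept/Reject pair distinguishable — a pair clashes when both reach the same state with identical unread suffix — and to a fresh state only if none does.
a: 0a undefined. 0a->0: ok.
b: 0b undefined. 0b->0: no, bc/c meet in 0 with "c" left. Open state 1: 0b->1.
c: 0c undefined. 0c->0: no, ca/acc meet in 0. 0c->1: no, bc/acc meet in 1 with "c" left. Open state 2: 0c->2.
ba: 1a undefined. 1a->0: ok.
bb: 1b undefined. 1b->0: ok.
bc: 1c undefined. 1c->0: no, bc/bcbc meet in 0. 1c->1: no, bc/b meet in 1. 1c->2: no, bc/c meet in 2. Open state 3: 1c->3.
ca: 2a undefined. 2a->0: ok.
cb: 2b undefined. 2b->0: ok.
cc: 2c undefined. 2c->0: no, ca/acc meet in 0. 2c->1: ok.
bca: 3a undefined. 3a->0: ok.
bcb: 3b undefined. 3b->0: ok.
bcc: 3c undefined. 3c->0: no, ca/bcc meet in 0. 3c->1: ok.
All examples now run through 4 states with every (state, symbol) defined. Accept strings end in {0,3}, Reject strings end in {1,2}; accept={0,3}.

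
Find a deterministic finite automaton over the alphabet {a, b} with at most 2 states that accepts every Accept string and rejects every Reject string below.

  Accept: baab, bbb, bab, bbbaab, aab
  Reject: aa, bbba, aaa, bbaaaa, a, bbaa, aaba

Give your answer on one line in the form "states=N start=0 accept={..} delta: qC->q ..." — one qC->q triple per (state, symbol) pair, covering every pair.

Grow the machine one transition at a time. Run the examples from 0; the earliest place one falls off (shortest prefix, ties alphabetical) gets sent to the lowest-numbered state that keeps every Accept/Reject pair distinguishable — a pair clashes when both reach the same state with identical unread suffix — and to a fresh state only if none does.
a: 0a undefined. 0a->0: ok.
b: 0b undefined. 0b->0: no, baab/aa meet in 0. Open state 1: 0b->1.
ba: 1a undefined. 1a->0: ok.
bb: 1b undefined. 1b->0: ok.
All examples now run through 2 states with every (state, symbol) defined. Accept strings end in {1}, Reject strings end in {0}; accept={1}.

states=2 start=0 accept={1} delta: 0a->0 0b->1 1a->0 1b->0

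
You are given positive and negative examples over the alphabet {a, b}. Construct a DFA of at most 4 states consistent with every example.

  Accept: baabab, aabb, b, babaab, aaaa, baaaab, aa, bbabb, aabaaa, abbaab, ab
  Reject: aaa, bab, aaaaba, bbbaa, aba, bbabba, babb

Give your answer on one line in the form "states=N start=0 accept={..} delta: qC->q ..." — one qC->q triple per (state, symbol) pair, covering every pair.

State merging on the prefix tree: take the shortest (then alphabetical) example prefix whose next move is undefined and point that move at state 0, else 1, else 2, ...; a target is out if some Accept/Reject pair would then sit in one state with the same input left (inseparable). If every existing state is out, open a new one.
a: 0a undefined. 0a->0: no, aaaa/aaa meet in 0. Open state 1: 0a->1.
b: 0b undefined. 0b->0: no, aa/bbbaa meet in 1 with "a" left. 0b->1: no, aabb/babb meet in 1 with "abb" left. Open state 2: 0b->2.
aa: 1a undefined. 1a->0: ok.
ab: 1b undefined. 1b->0: ok.
ba: 2a undefined. 2a->0: no, baabab/aaaaba meet in 0. 2a->1: no, baabab/bab meet in 0. 2a->2: no, aabb/bab meet in 2 with "b" left. Open state 3: 2a->3.
bb: 2b undefined. 2b->0: ok.
baa: 3a undefined. 3a->0: no, baabab/bab meet in 3 with "b" left. 3a->1: ok.
bab: 3b undefined. 3b->0: no, baabab/bab meet in 0. 3b->1: no, baabab/babb meet in 0. 3b->2: no, baabab/babb meet in 0. 3b->3: ok.
All examples now run through 4 states with every (state, symbol) defined. Accept strings end in {0,2}, Reject strings end in {1,3}; accept={0,2}.

states=4 start=0 accept={0,2} delta: 0a->1 0b->2 1a->0 1b->0 2a->3 2b->0 3a->1 3b->3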